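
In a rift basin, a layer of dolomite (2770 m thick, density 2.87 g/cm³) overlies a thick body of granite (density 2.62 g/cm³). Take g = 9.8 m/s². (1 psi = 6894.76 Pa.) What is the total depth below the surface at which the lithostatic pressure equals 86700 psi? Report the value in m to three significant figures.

Pressure at base of upper layers: 2870×9.8×2770 = 7.791×10^7 Pa = 11300 psi
Remaining pressure to be supplied by granite: 5.978×10^8 − 7.791×10^7 = 5.199×10^8 Pa
Additional depth in granite = 5.199×10^8 Pa / (2620 kg/m³ × 9.8 m/s²) = 20247 m
Total depth = 2770 m + 20247 m = 23017 m

23000 m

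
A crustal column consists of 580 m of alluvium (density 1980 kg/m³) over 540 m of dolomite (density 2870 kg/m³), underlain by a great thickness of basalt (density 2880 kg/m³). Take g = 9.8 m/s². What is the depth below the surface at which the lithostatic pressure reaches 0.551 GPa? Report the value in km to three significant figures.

Pressure at base of upper layers: 1980×9.8×580 + 2870×9.8×540 = 2.644×10^7 Pa = 0.02644 GPa
Remaining pressure to be supplied by basalt: 5.510×10^8 − 2.644×10^7 = 5.246×10^8 Pa
Additional depth in basalt = 5.246×10^8 Pa / (2880 kg/m³ × 9.8 m/s²) = 18586 m
Total depth = 1120 m + 18586 m = 19706 m
= 19.706 km

19.7 km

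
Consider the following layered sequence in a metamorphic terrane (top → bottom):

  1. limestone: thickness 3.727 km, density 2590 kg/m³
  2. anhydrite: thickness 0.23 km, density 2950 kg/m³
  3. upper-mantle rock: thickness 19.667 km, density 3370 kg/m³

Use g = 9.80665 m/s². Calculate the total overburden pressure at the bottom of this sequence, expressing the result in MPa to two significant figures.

limestone: 2590 kg/m³ × 9.80665 m/s² × 3727 m = 9.466×10^7 Pa = 94.66 MPa
anhydrite: 2950 kg/m³ × 9.80665 m/s² × 230 m = 6.654×10^6 Pa = 6.654 MPa
upper-mantle rock: 3370 kg/m³ × 9.80665 m/s² × 19667 m = 6.500×10^8 Pa = 650.0 MPa
Total = 94.66 + 6.654 + 650.0 = 751.28 MPa

750 MPa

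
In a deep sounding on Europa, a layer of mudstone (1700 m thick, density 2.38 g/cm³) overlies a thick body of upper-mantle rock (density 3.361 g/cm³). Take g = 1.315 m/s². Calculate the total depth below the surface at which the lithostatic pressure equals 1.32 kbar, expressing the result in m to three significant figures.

Pressure at base of upper layers: 2380×1.315×1700 = 5.320×10^6 Pa = 0.05320 kbar
Remaining pressure to be supplied by upper-mantle rock: 1.320×10^8 − 5.320×10^6 = 1.267×10^8 Pa
Additional depth in upper-mantle rock = 1.267×10^8 Pa / (3361 kg/m³ × 1.315 m/s²) = 28662 m
Total depth = 1700 m + 28662 m = 30362 m

30400 m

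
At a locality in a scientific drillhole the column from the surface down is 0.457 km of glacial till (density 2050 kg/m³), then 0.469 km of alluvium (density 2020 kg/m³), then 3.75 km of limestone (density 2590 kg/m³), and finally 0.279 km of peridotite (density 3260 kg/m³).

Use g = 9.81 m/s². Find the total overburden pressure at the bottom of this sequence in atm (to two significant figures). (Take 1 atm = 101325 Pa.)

1200 atm

glacial till: 2050 kg/m³ × 9.81 m/s² × 457 m = 9.190×10^6 Pa = 90.70 atm
alluvium: 2020 kg/m³ × 9.81 m/s² × 469 m = 9.294×10^6 Pa = 91.72 atm
limestone: 2590 kg/m³ × 9.81 m/s² × 3750 m = 9.528×10^7 Pa = 940.3 atm
peridotite: 3260 kg/m³ × 9.81 m/s² × 279 m = 8.923×10^6 Pa = 88.06 atm
Total = 90.70 + 91.72 + 940.3 + 88.06 = 1210.8 atm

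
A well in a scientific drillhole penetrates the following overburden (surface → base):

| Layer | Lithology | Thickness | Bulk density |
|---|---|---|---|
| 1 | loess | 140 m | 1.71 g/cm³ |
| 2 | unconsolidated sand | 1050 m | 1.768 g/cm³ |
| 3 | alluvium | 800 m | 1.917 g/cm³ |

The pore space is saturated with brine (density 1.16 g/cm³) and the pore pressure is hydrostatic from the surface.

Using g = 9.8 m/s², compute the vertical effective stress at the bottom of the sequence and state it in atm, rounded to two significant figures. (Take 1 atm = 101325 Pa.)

Overburden (lithostatic) stress σ_v:
loess: 1710 kg/m³ × 9.8 m/s² × 140 m = 2.346×10^6 Pa = 2.346 MPa
unconsolidated sand: 1768 kg/m³ × 9.8 m/s² × 1050 m = 1.819×10^7 Pa = 18.19 MPa
alluvium: 1917 kg/m³ × 9.8 m/s² × 800 m = 1.503×10^7 Pa = 15.03 MPa
Total = 2.346 + 18.19 + 15.03 = 35.568 MPa
Pore pressure P_p = 1160 kg/m³ × 9.8 m/s² × 1990 m = 2.262×10^7 Pa = 22.62 MPa
Effective stress σ' = σ_v − P_p = 35.57 − 22.62 = 12.946 MPa = 127.77 atm

130 atm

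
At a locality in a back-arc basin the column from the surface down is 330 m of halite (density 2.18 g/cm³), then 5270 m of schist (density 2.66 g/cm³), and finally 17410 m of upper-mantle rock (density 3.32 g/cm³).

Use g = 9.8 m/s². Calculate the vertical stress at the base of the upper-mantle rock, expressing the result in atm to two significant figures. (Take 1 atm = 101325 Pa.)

7000 atm

halite: 2180 kg/m³ × 9.8 m/s² × 330 m = 7.050×10^6 Pa = 69.58 atm
schist: 2660 kg/m³ × 9.8 m/s² × 5270 m = 1.374×10^8 Pa = 1356 atm
upper-mantle rock: 3320 kg/m³ × 9.8 m/s² × 17410 m = 5.665×10^8 Pa = 5590 atm
Total = 69.58 + 1356 + 5590 = 7015.8 atm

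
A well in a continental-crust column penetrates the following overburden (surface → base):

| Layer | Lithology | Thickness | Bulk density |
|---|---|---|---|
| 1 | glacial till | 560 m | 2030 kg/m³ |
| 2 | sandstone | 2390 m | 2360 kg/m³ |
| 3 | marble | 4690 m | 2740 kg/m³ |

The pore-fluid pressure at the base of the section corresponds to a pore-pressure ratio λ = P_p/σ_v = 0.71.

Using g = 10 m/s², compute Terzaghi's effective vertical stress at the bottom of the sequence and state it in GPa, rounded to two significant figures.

Overburden (lithostatic) stress σ_v:
glacial till: 2030 kg/m³ × 10 m/s² × 560 m = 1.137×10^7 Pa = 11.37 MPa
sandstone: 2360 kg/m³ × 10 m/s² × 2390 m = 5.640×10^7 Pa = 56.40 MPa
marble: 2740 kg/m³ × 10 m/s² × 4690 m = 1.285×10^8 Pa = 128.5 MPa
Total = 11.37 + 56.40 + 128.5 = 196.28 MPa
Pore pressure P_p = λ·σ_v = 0.71 × 196.3 MPa = 139.4 MPa
Effective stress σ' = σ_v − P_p = 196.3 − 139.4 = 56.921 MPa = 0.056921 GPa

0.057 GPa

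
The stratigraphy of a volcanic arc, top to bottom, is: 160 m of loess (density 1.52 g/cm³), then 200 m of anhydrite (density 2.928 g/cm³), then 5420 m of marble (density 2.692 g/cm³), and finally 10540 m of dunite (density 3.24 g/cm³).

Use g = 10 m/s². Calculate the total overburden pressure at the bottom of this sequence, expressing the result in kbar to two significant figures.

5.0 kbar

loess: 1520 kg/m³ × 10 m/s² × 160 m = 2.432×10^6 Pa = 0.02432 kbar
anhydrite: 2928 kg/m³ × 10 m/s² × 200 m = 5.856×10^6 Pa = 0.05856 kbar
marble: 2692 kg/m³ × 10 m/s² × 5420 m = 1.459×10^8 Pa = 1.459 kbar
dunite: 3240 kg/m³ × 10 m/s² × 10540 m = 3.415×10^8 Pa = 3.415 kbar
Total = 0.02432 + 0.05856 + 1.459 + 3.415 = 4.9569 kbar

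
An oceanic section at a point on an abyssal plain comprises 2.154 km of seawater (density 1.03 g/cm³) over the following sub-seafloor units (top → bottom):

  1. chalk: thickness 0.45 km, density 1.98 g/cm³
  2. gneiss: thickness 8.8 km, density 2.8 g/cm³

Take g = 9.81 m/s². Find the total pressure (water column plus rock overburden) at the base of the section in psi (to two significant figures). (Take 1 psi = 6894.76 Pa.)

39000 psi

seawater: 1030 kg/m³ × 9.81 m/s² × 2154 m = 2.176×10^7 Pa = 3157 psi
chalk: 1980 kg/m³ × 9.81 m/s² × 450 m = 8.741×10^6 Pa = 1268 psi
gneiss: 2800 kg/m³ × 9.81 m/s² × 8800 m = 2.417×10^8 Pa = 35058 psi
Total = 3157 + 1268 + 35058 = 39483 psi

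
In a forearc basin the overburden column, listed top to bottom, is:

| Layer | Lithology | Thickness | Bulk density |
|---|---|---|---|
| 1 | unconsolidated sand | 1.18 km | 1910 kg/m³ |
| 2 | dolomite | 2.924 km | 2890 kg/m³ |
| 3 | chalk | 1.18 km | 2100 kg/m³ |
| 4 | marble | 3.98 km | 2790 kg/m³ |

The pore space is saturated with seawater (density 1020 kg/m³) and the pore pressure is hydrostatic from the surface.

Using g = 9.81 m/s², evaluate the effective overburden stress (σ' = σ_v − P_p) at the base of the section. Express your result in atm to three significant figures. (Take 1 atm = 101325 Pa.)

1440 atm

Overburden (lithostatic) stress σ_v:
unconsolidated sand: 1910 kg/m³ × 9.81 m/s² × 1180 m = 2.211×10^7 Pa = 22.11 MPa
dolomite: 2890 kg/m³ × 9.81 m/s² × 2924 m = 8.290×10^7 Pa = 82.90 MPa
chalk: 2100 kg/m³ × 9.81 m/s² × 1180 m = 2.431×10^7 Pa = 24.31 MPa
marble: 2790 kg/m³ × 9.81 m/s² × 3980 m = 1.089×10^8 Pa = 108.9 MPa
Total = 22.11 + 82.90 + 24.31 + 108.9 = 238.25 MPa
Pore pressure P_p = 1020 kg/m³ × 9.81 m/s² × 9264 m = 9.270×10^7 Pa = 92.70 MPa
Effective stress σ' = σ_v − P_p = 238.2 − 92.70 = 145.55 MPa = 1436.5 atm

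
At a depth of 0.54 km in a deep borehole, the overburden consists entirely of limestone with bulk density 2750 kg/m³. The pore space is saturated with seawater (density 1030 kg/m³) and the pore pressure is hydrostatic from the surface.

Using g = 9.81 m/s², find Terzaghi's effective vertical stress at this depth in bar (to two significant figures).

91 bar

Overburden (lithostatic) stress σ_v:
limestone: 2750 kg/m³ × 9.81 m/s² × 540 m = 1.457×10^7 Pa = 14.57 MPa
Pore pressure P_p = 1030 kg/m³ × 9.81 m/s² × 540 m = 5.456×10^6 Pa = 5.456 MPa
Effective stress σ' = σ_v − P_p = 14.57 − 5.456 = 9.1115 MPa = 91.115 bar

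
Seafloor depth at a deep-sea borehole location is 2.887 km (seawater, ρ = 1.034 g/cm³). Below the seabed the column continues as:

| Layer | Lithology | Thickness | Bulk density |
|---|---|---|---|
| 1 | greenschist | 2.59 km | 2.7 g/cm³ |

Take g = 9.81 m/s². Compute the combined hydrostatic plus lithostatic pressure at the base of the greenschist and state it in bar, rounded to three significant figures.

seawater: 1034 kg/m³ × 9.81 m/s² × 2887 m = 2.928×10^7 Pa = 292.8 bar
greenschist: 2700 kg/m³ × 9.81 m/s² × 2590 m = 6.860×10^7 Pa = 686.0 bar
Total = 292.8 + 686.0 = 978.86 bar

979 bar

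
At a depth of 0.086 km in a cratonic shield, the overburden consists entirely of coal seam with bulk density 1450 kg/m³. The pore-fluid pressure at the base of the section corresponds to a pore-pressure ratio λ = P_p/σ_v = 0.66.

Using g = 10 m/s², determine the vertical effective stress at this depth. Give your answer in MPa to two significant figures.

0.42 MPa

Overburden (lithostatic) stress σ_v:
coal seam: 1450 kg/m³ × 10 m/s² × 86 m = 1.247×10^6 Pa = 1.247 MPa
Pore pressure P_p = λ·σ_v = 0.66 × 1.247 MPa = 0.8230 MPa
Effective stress σ' = σ_v − P_p = 1.247 − 0.8230 = 0.42398 MPa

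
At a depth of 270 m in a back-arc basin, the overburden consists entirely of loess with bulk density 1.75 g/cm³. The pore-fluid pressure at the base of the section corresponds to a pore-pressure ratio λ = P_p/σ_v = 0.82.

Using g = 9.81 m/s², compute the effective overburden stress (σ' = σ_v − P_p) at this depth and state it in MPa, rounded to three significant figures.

Overburden (lithostatic) stress σ_v:
loess: 1750 kg/m³ × 9.81 m/s² × 270 m = 4.635×10^6 Pa = 4.635 MPa
Pore pressure P_p = λ·σ_v = 0.82 × 4.635 MPa = 3.801 MPa
Effective stress σ' = σ_v − P_p = 4.635 − 3.801 = 0.83434 MPa

0.834 MPa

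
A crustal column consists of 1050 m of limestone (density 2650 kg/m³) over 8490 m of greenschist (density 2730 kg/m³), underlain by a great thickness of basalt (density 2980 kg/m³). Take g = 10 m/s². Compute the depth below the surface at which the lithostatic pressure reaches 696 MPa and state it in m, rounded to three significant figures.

Pressure at base of upper layers: 2650×10×1050 + 2730×10×8490 = 2.596×10^8 Pa = 259.6 MPa
Remaining pressure to be supplied by basalt: 6.960×10^8 − 2.596×10^8 = 4.364×10^8 Pa
Additional depth in basalt = 4.364×10^8 Pa / (2980 kg/m³ × 10 m/s²) = 14644 m
Total depth = 9540 m + 14644 m = 24184 m

24200 m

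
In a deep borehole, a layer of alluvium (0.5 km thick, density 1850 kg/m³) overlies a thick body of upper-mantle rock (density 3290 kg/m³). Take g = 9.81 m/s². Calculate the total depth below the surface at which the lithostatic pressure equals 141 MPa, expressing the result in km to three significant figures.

4.59 km

Pressure at base of upper layers: 1850×9.81×500 = 9.074×10^6 Pa = 9.074 MPa
Remaining pressure to be supplied by upper-mantle rock: 1.410×10^8 − 9.074×10^6 = 1.319×10^8 Pa
Additional depth in upper-mantle rock = 1.319×10^8 Pa / (3290 kg/m³ × 9.81 m/s²) = 4087.6 m
Total depth = 500 m + 4087.6 m = 4587.6 m
= 4.5876 km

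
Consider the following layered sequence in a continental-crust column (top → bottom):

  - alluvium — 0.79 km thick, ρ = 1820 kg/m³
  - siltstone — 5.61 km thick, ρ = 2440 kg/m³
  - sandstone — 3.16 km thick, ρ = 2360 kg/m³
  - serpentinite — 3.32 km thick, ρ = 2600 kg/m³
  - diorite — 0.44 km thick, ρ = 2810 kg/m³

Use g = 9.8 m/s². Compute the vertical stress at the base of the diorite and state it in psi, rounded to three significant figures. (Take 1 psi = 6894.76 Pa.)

46100 psi

alluvium: 1820 kg/m³ × 9.8 m/s² × 790 m = 1.409×10^7 Pa = 2044 psi
siltstone: 2440 kg/m³ × 9.8 m/s² × 5610 m = 1.341×10^8 Pa = 19456 psi
sandstone: 2360 kg/m³ × 9.8 m/s² × 3160 m = 7.308×10^7 Pa = 10600 psi
serpentinite: 2600 kg/m³ × 9.8 m/s² × 3320 m = 8.459×10^7 Pa = 12269 psi
diorite: 2810 kg/m³ × 9.8 m/s² × 440 m = 1.212×10^7 Pa = 1757 psi
Total = 2044 + 19456 + 10600 + 12269 + 1757 = 46127 psi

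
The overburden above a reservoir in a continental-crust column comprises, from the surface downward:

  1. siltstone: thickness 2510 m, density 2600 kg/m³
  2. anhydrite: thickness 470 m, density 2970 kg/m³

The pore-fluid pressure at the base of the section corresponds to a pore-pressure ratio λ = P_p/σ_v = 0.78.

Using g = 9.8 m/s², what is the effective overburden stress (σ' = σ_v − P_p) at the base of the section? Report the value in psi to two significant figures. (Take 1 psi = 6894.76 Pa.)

Overburden (lithostatic) stress σ_v:
siltstone: 2600 kg/m³ × 9.8 m/s² × 2510 m = 6.395×10^7 Pa = 63.95 MPa
anhydrite: 2970 kg/m³ × 9.8 m/s² × 470 m = 1.368×10^7 Pa = 13.68 MPa
Total = 63.95 + 13.68 = 77.635 MPa
Pore pressure P_p = λ·σ_v = 0.78 × 77.63 MPa = 60.56 MPa
Effective stress σ' = σ_v − P_p = 77.63 − 60.56 = 17.080 MPa = 2477.2 psi

2500 psi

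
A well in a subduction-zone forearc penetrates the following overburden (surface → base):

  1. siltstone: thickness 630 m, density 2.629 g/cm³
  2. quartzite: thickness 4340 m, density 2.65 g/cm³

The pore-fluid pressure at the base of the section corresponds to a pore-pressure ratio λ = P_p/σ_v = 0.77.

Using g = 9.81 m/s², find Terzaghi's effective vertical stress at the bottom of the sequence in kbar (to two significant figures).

Overburden (lithostatic) stress σ_v:
siltstone: 2629 kg/m³ × 9.81 m/s² × 630 m = 1.625×10^7 Pa = 16.25 MPa
quartzite: 2650 kg/m³ × 9.81 m/s² × 4340 m = 1.128×10^8 Pa = 112.8 MPa
Total = 16.25 + 112.8 = 129.07 MPa
Pore pressure P_p = λ·σ_v = 0.77 × 129.1 MPa = 99.39 MPa
Effective stress σ' = σ_v − P_p = 129.1 − 99.39 = 29.687 MPa = 0.29687 kbar

0.30 kbar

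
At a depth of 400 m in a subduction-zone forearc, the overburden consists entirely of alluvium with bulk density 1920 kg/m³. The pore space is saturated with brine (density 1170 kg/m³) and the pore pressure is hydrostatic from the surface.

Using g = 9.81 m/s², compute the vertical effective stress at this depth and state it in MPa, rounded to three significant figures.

Overburden (lithostatic) stress σ_v:
alluvium: 1920 kg/m³ × 9.81 m/s² × 400 m = 7.534×10^6 Pa = 7.534 MPa
Pore pressure P_p = 1170 kg/m³ × 9.81 m/s² × 400 m = 4.591×10^6 Pa = 4.591 MPa
Effective stress σ' = σ_v − P_p = 7.534 − 4.591 = 2.9430 MPa

2.94 MPa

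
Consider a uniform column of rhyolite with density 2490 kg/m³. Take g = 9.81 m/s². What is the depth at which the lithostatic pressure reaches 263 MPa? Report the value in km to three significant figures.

10.8 km

h = P/(ρg) = 263 MPa / (2490 kg/m³ × 9.81 m/s²) = 2.630×10^8 Pa / 24427 Pa/m = 10767 m
= 10.767 km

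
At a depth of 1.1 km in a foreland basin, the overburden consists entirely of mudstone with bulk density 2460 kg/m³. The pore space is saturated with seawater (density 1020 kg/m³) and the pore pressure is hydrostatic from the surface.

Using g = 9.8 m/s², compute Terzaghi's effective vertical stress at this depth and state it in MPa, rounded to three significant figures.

Overburden (lithostatic) stress σ_v:
mudstone: 2460 kg/m³ × 9.8 m/s² × 1100 m = 2.652×10^7 Pa = 26.52 MPa
Pore pressure P_p = 1020 kg/m³ × 9.8 m/s² × 1100 m = 1.100×10^7 Pa = 11.00 MPa
Effective stress σ' = σ_v − P_p = 26.52 − 11.00 = 15.523 MPa

15.5 MPa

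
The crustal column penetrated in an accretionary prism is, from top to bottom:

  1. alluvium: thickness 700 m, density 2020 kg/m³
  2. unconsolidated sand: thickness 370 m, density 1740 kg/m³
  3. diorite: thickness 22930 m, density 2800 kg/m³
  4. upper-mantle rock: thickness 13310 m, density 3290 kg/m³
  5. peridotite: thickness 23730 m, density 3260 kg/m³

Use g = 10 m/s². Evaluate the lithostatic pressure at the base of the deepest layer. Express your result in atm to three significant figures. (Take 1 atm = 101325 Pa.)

alluvium: 2020 kg/m³ × 10 m/s² × 700 m = 1.414×10^7 Pa = 139.6 atm
unconsolidated sand: 1740 kg/m³ × 10 m/s² × 370 m = 6.438×10^6 Pa = 63.54 atm
diorite: 2800 kg/m³ × 10 m/s² × 22930 m = 6.420×10^8 Pa = 6336 atm
upper-mantle rock: 3290 kg/m³ × 10 m/s² × 13310 m = 4.379×10^8 Pa = 4322 atm
peridotite: 3260 kg/m³ × 10 m/s² × 23730 m = 7.736×10^8 Pa = 7635 atm
Total = 139.6 + 63.54 + 6336 + 4322 + 7635 = 18496 atm

18500 atm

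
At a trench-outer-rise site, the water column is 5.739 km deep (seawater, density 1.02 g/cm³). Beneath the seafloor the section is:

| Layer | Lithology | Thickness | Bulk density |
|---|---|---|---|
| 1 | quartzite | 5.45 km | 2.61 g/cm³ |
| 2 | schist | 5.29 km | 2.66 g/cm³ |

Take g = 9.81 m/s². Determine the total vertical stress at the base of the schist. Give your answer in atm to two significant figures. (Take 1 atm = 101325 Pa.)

3300 atm

seawater: 1020 kg/m³ × 9.81 m/s² × 5739 m = 5.743×10^7 Pa = 566.7 atm
quartzite: 2610 kg/m³ × 9.81 m/s² × 5450 m = 1.395×10^8 Pa = 1377 atm
schist: 2660 kg/m³ × 9.81 m/s² × 5290 m = 1.380×10^8 Pa = 1362 atm
Total = 566.7 + 1377 + 1362 = 3306.3 atm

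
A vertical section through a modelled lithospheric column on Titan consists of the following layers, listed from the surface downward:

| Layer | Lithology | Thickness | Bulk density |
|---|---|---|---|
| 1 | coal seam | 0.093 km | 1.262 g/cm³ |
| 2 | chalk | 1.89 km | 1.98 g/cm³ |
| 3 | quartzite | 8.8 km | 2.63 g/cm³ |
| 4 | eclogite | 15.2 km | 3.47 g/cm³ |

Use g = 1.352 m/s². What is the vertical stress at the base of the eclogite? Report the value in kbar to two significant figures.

1.1 kbar

coal seam: 1262 kg/m³ × 1.352 m/s² × 93 m = 1.587×10^5 Pa = 1.587×10^-3 kbar
chalk: 1980 kg/m³ × 1.352 m/s² × 1890 m = 5.059×10^6 Pa = 0.05059 kbar
quartzite: 2630 kg/m³ × 1.352 m/s² × 8800 m = 3.129×10^7 Pa = 0.3129 kbar
eclogite: 3470 kg/m³ × 1.352 m/s² × 15200 m = 7.131×10^7 Pa = 0.7131 kbar
Total = 1.587×10^-3 + 0.05059 + 0.3129 + 0.7131 = 1.0782 kbar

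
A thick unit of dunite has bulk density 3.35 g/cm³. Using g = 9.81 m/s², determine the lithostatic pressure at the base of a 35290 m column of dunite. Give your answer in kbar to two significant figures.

12 kbar

dunite: 3350 kg/m³ × 9.81 m/s² × 35290 m = 1.160×10^9 Pa = 11.60 kbar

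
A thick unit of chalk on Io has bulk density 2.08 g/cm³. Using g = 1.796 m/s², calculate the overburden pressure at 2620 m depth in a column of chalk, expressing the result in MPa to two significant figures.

chalk: 2080 kg/m³ × 1.796 m/s² × 2620 m = 9.787×10^6 Pa = 9.787 MPa

9.8 MPa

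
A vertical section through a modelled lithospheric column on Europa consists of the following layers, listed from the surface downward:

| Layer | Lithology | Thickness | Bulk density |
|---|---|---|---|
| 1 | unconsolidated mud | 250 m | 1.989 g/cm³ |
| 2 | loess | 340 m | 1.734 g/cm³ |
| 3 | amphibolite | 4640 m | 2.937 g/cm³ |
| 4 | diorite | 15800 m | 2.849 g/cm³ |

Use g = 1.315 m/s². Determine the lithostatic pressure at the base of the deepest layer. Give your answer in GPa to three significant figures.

unconsolidated mud: 1989 kg/m³ × 1.315 m/s² × 250 m = 6.539×10^5 Pa = 6.539×10^-4 GPa
loess: 1734 kg/m³ × 1.315 m/s² × 340 m = 7.753×10^5 Pa = 7.753×10^-4 GPa
amphibolite: 2937 kg/m³ × 1.315 m/s² × 4640 m = 1.792×10^7 Pa = 0.01792 GPa
diorite: 2849 kg/m³ × 1.315 m/s² × 15800 m = 5.919×10^7 Pa = 0.05919 GPa
Total = 6.539×10^-4 + 7.753×10^-4 + 0.01792 + 0.05919 = 0.078543 GPa

0.0785 GPa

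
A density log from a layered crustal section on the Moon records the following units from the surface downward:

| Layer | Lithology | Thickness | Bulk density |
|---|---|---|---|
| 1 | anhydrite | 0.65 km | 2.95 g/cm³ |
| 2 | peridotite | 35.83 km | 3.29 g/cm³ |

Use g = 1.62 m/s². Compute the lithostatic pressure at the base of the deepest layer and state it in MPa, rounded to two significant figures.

anhydrite: 2950 kg/m³ × 1.62 m/s² × 650 m = 3.106×10^6 Pa = 3.106 MPa
peridotite: 3290 kg/m³ × 1.62 m/s² × 35830 m = 1.910×10^8 Pa = 191.0 MPa
Total = 3.106 + 191.0 = 194.07 MPa

190 MPa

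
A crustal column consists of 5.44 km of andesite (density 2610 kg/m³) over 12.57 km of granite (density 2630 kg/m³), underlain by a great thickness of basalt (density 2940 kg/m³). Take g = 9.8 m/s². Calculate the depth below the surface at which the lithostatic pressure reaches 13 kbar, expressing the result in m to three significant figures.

Pressure at base of upper layers: 2610×9.8×5440 + 2630×9.8×12570 = 4.631×10^8 Pa = 4.631 kbar
Remaining pressure to be supplied by basalt: 1.300×10^9 − 4.631×10^8 = 8.369×10^8 Pa
Additional depth in basalt = 8.369×10^8 Pa / (2940 kg/m³ × 9.8 m/s²) = 29046 m
Total depth = 18010 m + 29046 m = 47056 m

47100 m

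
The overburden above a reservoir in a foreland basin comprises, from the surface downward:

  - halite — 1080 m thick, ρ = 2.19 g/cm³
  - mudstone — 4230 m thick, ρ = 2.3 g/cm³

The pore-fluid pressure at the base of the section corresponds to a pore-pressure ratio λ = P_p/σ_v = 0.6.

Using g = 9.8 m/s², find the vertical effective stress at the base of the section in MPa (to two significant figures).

Overburden (lithostatic) stress σ_v:
halite: 2190 kg/m³ × 9.8 m/s² × 1080 m = 2.318×10^7 Pa = 23.18 MPa
mudstone: 2300 kg/m³ × 9.8 m/s² × 4230 m = 9.534×10^7 Pa = 95.34 MPa
Total = 23.18 + 95.34 = 118.52 MPa
Pore pressure P_p = λ·σ_v = 0.6 × 118.5 MPa = 71.11 MPa
Effective stress σ' = σ_v − P_p = 118.5 − 71.11 = 47.409 MPa

47 MPa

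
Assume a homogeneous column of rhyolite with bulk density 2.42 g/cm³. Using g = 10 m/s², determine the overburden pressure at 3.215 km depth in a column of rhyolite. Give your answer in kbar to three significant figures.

0.778 kbar

rhyolite: 2420 kg/m³ × 10 m/s² × 3215 m = 7.780×10^7 Pa = 0.7780 kbar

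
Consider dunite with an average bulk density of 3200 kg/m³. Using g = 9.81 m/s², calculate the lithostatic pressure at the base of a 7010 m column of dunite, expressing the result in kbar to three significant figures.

2.20 kbar

dunite: 3200 kg/m³ × 9.81 m/s² × 7010 m = 2.201×10^8 Pa = 2.201 kbar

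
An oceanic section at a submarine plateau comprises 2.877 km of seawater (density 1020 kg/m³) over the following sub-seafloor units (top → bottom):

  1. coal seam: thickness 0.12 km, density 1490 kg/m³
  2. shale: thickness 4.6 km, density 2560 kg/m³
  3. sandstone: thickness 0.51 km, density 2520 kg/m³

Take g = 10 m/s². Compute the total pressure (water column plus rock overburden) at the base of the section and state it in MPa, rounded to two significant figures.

seawater: 1020 kg/m³ × 10 m/s² × 2877 m = 2.935×10^7 Pa = 29.35 MPa
coal seam: 1490 kg/m³ × 10 m/s² × 120 m = 1.788×10^6 Pa = 1.788 MPa
shale: 2560 kg/m³ × 10 m/s² × 4600 m = 1.178×10^8 Pa = 117.8 MPa
sandstone: 2520 kg/m³ × 10 m/s² × 510 m = 1.285×10^7 Pa = 12.85 MPa
Total = 29.35 + 1.788 + 117.8 + 12.85 = 161.75 MPa

160 MPa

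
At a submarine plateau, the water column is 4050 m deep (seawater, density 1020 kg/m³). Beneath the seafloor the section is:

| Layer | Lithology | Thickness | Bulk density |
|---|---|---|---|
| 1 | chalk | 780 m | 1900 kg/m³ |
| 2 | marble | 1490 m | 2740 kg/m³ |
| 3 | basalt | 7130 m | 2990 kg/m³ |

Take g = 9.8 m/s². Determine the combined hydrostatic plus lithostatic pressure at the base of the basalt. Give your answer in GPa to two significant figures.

seawater: 1020 kg/m³ × 9.8 m/s² × 4050 m = 4.048×10^7 Pa = 0.04048 GPa
chalk: 1900 kg/m³ × 9.8 m/s² × 780 m = 1.452×10^7 Pa = 0.01452 GPa
marble: 2740 kg/m³ × 9.8 m/s² × 1490 m = 4.001×10^7 Pa = 0.04001 GPa
basalt: 2990 kg/m³ × 9.8 m/s² × 7130 m = 2.089×10^8 Pa = 0.2089 GPa
Total = 0.04048 + 0.01452 + 0.04001 + 0.2089 = 0.30394 GPa

0.30 GPa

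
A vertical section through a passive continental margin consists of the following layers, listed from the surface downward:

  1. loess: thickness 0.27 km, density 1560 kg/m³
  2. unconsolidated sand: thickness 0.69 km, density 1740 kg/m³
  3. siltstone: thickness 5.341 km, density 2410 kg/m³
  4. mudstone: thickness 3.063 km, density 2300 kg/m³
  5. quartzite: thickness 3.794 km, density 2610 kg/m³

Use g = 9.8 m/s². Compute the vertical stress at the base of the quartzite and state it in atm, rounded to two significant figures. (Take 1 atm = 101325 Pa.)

loess: 1560 kg/m³ × 9.8 m/s² × 270 m = 4.128×10^6 Pa = 40.74 atm
unconsolidated sand: 1740 kg/m³ × 9.8 m/s² × 690 m = 1.177×10^7 Pa = 116.1 atm
siltstone: 2410 kg/m³ × 9.8 m/s² × 5341 m = 1.261×10^8 Pa = 1245 atm
mudstone: 2300 kg/m³ × 9.8 m/s² × 3063 m = 6.904×10^7 Pa = 681.4 atm
quartzite: 2610 kg/m³ × 9.8 m/s² × 3794 m = 9.704×10^7 Pa = 957.7 atm
Total = 40.74 + 116.1 + 1245 + 681.4 + 957.7 = 3040.9 atm

3000 atm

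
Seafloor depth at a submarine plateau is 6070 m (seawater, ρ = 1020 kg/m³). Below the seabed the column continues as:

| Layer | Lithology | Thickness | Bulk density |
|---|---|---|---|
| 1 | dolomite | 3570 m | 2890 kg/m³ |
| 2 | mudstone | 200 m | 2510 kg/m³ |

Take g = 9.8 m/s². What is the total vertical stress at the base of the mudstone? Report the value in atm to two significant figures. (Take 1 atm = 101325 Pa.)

1600 atm

seawater: 1020 kg/m³ × 9.8 m/s² × 6070 m = 6.068×10^7 Pa = 598.8 atm
dolomite: 2890 kg/m³ × 9.8 m/s² × 3570 m = 1.011×10^8 Pa = 997.9 atm
mudstone: 2510 kg/m³ × 9.8 m/s² × 200 m = 4.920×10^6 Pa = 48.55 atm
Total = 598.8 + 997.9 + 48.55 = 1645.2 atm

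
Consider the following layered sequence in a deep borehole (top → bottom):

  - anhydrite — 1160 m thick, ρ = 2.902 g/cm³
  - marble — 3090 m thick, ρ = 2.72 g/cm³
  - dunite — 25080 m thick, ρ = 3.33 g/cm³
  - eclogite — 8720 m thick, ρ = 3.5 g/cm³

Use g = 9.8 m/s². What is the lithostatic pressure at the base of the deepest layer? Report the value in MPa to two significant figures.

1200 MPa

anhydrite: 2902 kg/m³ × 9.8 m/s² × 1160 m = 3.299×10^7 Pa = 32.99 MPa
marble: 2720 kg/m³ × 9.8 m/s² × 3090 m = 8.237×10^7 Pa = 82.37 MPa
dunite: 3330 kg/m³ × 9.8 m/s² × 25080 m = 8.185×10^8 Pa = 818.5 MPa
eclogite: 3500 kg/m³ × 9.8 m/s² × 8720 m = 2.991×10^8 Pa = 299.1 MPa
Total = 32.99 + 82.37 + 818.5 + 299.1 = 1232.9 MPa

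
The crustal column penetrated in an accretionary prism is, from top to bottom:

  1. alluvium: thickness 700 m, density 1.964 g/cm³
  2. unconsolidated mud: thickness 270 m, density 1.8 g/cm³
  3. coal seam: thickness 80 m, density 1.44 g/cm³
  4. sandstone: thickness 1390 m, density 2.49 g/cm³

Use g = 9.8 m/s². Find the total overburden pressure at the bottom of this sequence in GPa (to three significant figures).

0.0533 GPa

alluvium: 1964 kg/m³ × 9.8 m/s² × 700 m = 1.347×10^7 Pa = 0.01347 GPa
unconsolidated mud: 1800 kg/m³ × 9.8 m/s² × 270 m = 4.763×10^6 Pa = 4.763×10^-3 GPa
coal seam: 1440 kg/m³ × 9.8 m/s² × 80 m = 1.129×10^6 Pa = 1.129×10^-3 GPa
sandstone: 2490 kg/m³ × 9.8 m/s² × 1390 m = 3.392×10^7 Pa = 0.03392 GPa
Total = 0.01347 + 4.763×10^-3 + 1.129×10^-3 + 0.03392 = 0.053284 GPa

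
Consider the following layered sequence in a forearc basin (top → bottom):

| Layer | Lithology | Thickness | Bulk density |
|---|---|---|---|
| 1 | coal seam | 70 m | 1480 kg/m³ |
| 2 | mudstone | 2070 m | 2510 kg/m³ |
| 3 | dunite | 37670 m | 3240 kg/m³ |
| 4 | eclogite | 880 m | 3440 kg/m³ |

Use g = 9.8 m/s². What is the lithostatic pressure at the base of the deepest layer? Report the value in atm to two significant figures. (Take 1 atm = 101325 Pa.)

coal seam: 1480 kg/m³ × 9.8 m/s² × 70 m = 1.015×10^6 Pa = 10.02 atm
mudstone: 2510 kg/m³ × 9.8 m/s² × 2070 m = 5.092×10^7 Pa = 502.5 atm
dunite: 3240 kg/m³ × 9.8 m/s² × 37670 m = 1.196×10^9 Pa = 11805 atm
eclogite: 3440 kg/m³ × 9.8 m/s² × 880 m = 2.967×10^7 Pa = 292.8 atm
Total = 10.02 + 502.5 + 11805 + 292.8 = 12610 atm

13000 atm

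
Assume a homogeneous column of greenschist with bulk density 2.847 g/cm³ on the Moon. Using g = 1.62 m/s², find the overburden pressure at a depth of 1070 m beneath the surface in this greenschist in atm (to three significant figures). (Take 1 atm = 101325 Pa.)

greenschist: 2847 kg/m³ × 1.62 m/s² × 1070 m = 4.935×10^6 Pa = 48.70 atm

48.7 atm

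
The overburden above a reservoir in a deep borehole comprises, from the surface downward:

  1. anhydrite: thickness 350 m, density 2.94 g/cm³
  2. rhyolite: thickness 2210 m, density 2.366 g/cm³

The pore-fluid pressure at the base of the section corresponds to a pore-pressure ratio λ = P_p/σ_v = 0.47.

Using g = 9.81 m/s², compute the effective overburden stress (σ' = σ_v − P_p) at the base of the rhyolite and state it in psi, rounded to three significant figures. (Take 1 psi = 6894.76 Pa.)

Overburden (lithostatic) stress σ_v:
anhydrite: 2940 kg/m³ × 9.81 m/s² × 350 m = 1.009×10^7 Pa = 10.09 MPa
rhyolite: 2366 kg/m³ × 9.81 m/s² × 2210 m = 5.130×10^7 Pa = 51.30 MPa
Total = 10.09 + 51.30 = 61.390 MPa
Pore pressure P_p = λ·σ_v = 0.47 × 61.39 MPa = 28.85 MPa
Effective stress σ' = σ_v − P_p = 61.39 − 28.85 = 32.536 MPa = 4719.0 psi

4720 psi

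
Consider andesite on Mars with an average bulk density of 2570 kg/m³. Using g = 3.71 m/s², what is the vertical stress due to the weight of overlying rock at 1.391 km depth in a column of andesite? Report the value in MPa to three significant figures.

13.3 MPa

andesite: 2570 kg/m³ × 3.71 m/s² × 1391 m = 1.326×10^7 Pa = 13.26 MPa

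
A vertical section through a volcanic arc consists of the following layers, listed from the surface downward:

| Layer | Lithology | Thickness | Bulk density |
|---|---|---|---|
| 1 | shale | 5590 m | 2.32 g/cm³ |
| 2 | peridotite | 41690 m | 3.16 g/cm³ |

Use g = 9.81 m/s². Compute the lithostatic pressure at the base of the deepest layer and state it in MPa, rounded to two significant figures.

shale: 2320 kg/m³ × 9.81 m/s² × 5590 m = 1.272×10^8 Pa = 127.2 MPa
peridotite: 3160 kg/m³ × 9.81 m/s² × 41690 m = 1.292×10^9 Pa = 1292 MPa
Total = 127.2 + 1292 = 1419.6 MPa

1400 MPa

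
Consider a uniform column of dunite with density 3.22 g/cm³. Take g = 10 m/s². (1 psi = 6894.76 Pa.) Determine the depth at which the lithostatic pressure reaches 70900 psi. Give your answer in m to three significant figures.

15200 m

h = P/(ρg) = 70900 psi / (3220 kg/m³ × 10 m/s²) = 4.888×10^8 Pa / 32200 Pa/m = 15181 m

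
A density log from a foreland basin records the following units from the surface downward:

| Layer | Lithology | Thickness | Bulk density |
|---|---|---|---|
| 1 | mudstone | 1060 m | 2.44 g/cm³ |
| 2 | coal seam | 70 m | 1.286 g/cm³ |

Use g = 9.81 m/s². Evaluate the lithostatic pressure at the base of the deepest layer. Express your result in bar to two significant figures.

260 bar

mudstone: 2440 kg/m³ × 9.81 m/s² × 1060 m = 2.537×10^7 Pa = 253.7 bar
coal seam: 1286 kg/m³ × 9.81 m/s² × 70 m = 8.831×10^5 Pa = 8.831 bar
Total = 253.7 + 8.831 = 262.56 bar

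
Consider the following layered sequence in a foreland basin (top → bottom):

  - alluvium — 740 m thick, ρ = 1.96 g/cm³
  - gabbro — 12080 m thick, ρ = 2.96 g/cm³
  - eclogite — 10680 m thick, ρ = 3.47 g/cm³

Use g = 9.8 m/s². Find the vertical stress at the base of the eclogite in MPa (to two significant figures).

alluvium: 1960 kg/m³ × 9.8 m/s² × 740 m = 1.421×10^7 Pa = 14.21 MPa
gabbro: 2960 kg/m³ × 9.8 m/s² × 12080 m = 3.504×10^8 Pa = 350.4 MPa
eclogite: 3470 kg/m³ × 9.8 m/s² × 10680 m = 3.632×10^8 Pa = 363.2 MPa
Total = 14.21 + 350.4 + 363.2 = 727.81 MPa

730 MPa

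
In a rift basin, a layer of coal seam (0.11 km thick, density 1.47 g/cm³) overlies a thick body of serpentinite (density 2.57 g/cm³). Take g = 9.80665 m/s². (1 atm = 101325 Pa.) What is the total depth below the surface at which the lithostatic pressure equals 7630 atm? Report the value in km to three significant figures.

30.7 km

Pressure at base of upper layers: 1470×9.80665×110 = 1.586×10^6 Pa = 15.65 atm
Remaining pressure to be supplied by serpentinite: 7.731×10^8 − 1.586×10^6 = 7.715×10^8 Pa
Additional depth in serpentinite = 7.715×10^8 Pa / (2570 kg/m³ × 9.80665 m/s²) = 30612 m
Total depth = 110 m + 30612 m = 30722 m
= 30.722 km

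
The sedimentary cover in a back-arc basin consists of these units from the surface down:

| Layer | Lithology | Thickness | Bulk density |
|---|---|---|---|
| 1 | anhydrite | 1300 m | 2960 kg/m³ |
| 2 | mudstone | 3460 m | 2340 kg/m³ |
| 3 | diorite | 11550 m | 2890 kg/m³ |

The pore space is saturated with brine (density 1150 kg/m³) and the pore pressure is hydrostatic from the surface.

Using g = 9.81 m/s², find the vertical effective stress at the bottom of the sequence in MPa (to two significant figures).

Overburden (lithostatic) stress σ_v:
anhydrite: 2960 kg/m³ × 9.81 m/s² × 1300 m = 3.775×10^7 Pa = 37.75 MPa
mudstone: 2340 kg/m³ × 9.81 m/s² × 3460 m = 7.943×10^7 Pa = 79.43 MPa
diorite: 2890 kg/m³ × 9.81 m/s² × 11550 m = 3.275×10^8 Pa = 327.5 MPa
Total = 37.75 + 79.43 + 327.5 = 444.63 MPa
Pore pressure P_p = 1150 kg/m³ × 9.81 m/s² × 16310 m = 1.840×10^8 Pa = 184.0 MPa
Effective stress σ' = σ_v − P_p = 444.6 − 184.0 = 260.63 MPa

260 MPa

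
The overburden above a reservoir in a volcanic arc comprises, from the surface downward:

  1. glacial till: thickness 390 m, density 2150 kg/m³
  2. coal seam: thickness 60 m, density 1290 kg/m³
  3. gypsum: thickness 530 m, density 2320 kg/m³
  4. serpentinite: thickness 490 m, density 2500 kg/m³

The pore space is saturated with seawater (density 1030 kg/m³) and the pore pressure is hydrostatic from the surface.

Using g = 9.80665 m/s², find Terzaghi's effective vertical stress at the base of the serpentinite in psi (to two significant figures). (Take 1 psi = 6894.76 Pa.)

Overburden (lithostatic) stress σ_v:
glacial till: 2150 kg/m³ × 9.80665 m/s² × 390 m = 8.223×10^6 Pa = 8.223 MPa
coal seam: 1290 kg/m³ × 9.80665 m/s² × 60 m = 7.590×10^5 Pa = 0.7590 MPa
gypsum: 2320 kg/m³ × 9.80665 m/s² × 530 m = 1.206×10^7 Pa = 12.06 MPa
serpentinite: 2500 kg/m³ × 9.80665 m/s² × 490 m = 1.201×10^7 Pa = 12.01 MPa
Total = 8.223 + 0.7590 + 12.06 + 12.01 = 33.053 MPa
Pore pressure P_p = 1030 kg/m³ × 9.80665 m/s² × 1470 m = 1.485×10^7 Pa = 14.85 MPa
Effective stress σ' = σ_v − P_p = 33.05 − 14.85 = 18.205 MPa = 2640.4 psi

2600 psi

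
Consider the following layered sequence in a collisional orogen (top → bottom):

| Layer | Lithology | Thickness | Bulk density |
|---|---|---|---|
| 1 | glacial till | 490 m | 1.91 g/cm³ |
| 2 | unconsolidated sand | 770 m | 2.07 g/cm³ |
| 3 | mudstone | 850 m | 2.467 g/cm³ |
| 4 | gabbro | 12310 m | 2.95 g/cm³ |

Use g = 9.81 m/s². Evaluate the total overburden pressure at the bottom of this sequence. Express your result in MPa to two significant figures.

glacial till: 1910 kg/m³ × 9.81 m/s² × 490 m = 9.181×10^6 Pa = 9.181 MPa
unconsolidated sand: 2070 kg/m³ × 9.81 m/s² × 770 m = 1.564×10^7 Pa = 15.64 MPa
mudstone: 2467 kg/m³ × 9.81 m/s² × 850 m = 2.057×10^7 Pa = 20.57 MPa
gabbro: 2950 kg/m³ × 9.81 m/s² × 12310 m = 3.562×10^8 Pa = 356.2 MPa
Total = 9.181 + 15.64 + 20.57 + 356.2 = 401.63 MPa

400 MPa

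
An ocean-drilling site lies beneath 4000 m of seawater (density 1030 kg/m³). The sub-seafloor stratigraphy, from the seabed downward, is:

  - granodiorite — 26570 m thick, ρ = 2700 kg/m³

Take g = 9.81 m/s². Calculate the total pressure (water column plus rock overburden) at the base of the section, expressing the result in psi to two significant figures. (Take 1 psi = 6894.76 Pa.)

110000 psi

seawater: 1030 kg/m³ × 9.81 m/s² × 4000 m = 4.042×10^7 Pa = 5862 psi
granodiorite: 2700 kg/m³ × 9.81 m/s² × 26570 m = 7.038×10^8 Pa = 1.021×10^5 psi
Total = 5862 + 1.021×10^5 = 1.0793×10^5 psi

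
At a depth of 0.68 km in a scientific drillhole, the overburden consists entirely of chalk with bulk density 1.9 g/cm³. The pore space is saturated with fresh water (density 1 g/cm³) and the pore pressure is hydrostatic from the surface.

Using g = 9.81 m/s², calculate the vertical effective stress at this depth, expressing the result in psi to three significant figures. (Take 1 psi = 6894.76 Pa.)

Overburden (lithostatic) stress σ_v:
chalk: 1900 kg/m³ × 9.81 m/s² × 680 m = 1.267×10^7 Pa = 12.67 MPa
Pore pressure P_p = 1000 kg/m³ × 9.81 m/s² × 680 m = 6.671×10^6 Pa = 6.671 MPa
Effective stress σ' = σ_v − P_p = 12.67 − 6.671 = 6.0037 MPa = 870.77 psi

871 psi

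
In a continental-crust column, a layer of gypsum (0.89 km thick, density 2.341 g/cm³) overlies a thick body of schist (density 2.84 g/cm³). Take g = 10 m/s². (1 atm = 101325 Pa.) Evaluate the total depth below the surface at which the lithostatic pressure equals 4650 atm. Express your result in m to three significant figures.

16700 m

Pressure at base of upper layers: 2341×10×890 = 2.083×10^7 Pa = 205.6 atm
Remaining pressure to be supplied by schist: 4.712×10^8 − 2.083×10^7 = 4.503×10^8 Pa
Additional depth in schist = 4.503×10^8 Pa / (2840 kg/m³ × 10 m/s²) = 15857 m
Total depth = 890 m + 15857 m = 16747 m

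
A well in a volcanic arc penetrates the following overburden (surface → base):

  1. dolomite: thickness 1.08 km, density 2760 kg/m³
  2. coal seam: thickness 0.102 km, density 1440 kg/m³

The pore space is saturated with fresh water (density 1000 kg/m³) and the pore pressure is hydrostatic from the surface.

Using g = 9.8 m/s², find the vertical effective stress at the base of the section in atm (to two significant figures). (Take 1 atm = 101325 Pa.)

Overburden (lithostatic) stress σ_v:
dolomite: 2760 kg/m³ × 9.8 m/s² × 1080 m = 2.921×10^7 Pa = 29.21 MPa
coal seam: 1440 kg/m³ × 9.8 m/s² × 102 m = 1.439×10^6 Pa = 1.439 MPa
Total = 29.21 + 1.439 = 30.651 MPa
Pore pressure P_p = 1000 kg/m³ × 9.8 m/s² × 1182 m = 1.158×10^7 Pa = 11.58 MPa
Effective stress σ' = σ_v − P_p = 30.65 − 11.58 = 19.068 MPa = 188.18 atm

190 atm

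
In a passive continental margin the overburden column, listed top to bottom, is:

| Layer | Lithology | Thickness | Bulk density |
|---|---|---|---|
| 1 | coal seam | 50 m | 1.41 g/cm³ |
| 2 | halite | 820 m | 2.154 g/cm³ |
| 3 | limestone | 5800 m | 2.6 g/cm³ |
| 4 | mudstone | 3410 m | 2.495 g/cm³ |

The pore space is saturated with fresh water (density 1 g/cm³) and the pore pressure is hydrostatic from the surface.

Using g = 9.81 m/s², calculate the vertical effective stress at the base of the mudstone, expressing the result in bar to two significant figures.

Overburden (lithostatic) stress σ_v:
coal seam: 1410 kg/m³ × 9.81 m/s² × 50 m = 6.916×10^5 Pa = 0.6916 MPa
halite: 2154 kg/m³ × 9.81 m/s² × 820 m = 1.733×10^7 Pa = 17.33 MPa
limestone: 2600 kg/m³ × 9.81 m/s² × 5800 m = 1.479×10^8 Pa = 147.9 MPa
mudstone: 2495 kg/m³ × 9.81 m/s² × 3410 m = 8.346×10^7 Pa = 83.46 MPa
Total = 0.6916 + 17.33 + 147.9 + 83.46 = 249.42 MPa
Pore pressure P_p = 1000 kg/m³ × 9.81 m/s² × 10080 m = 9.888×10^7 Pa = 98.88 MPa
Effective stress σ' = σ_v − P_p = 249.4 − 98.88 = 150.53 MPa = 1505.3 bar

1500 bar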